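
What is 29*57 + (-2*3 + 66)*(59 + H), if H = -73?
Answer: 813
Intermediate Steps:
29*57 + (-2*3 + 66)*(59 + H) = 29*57 + (-2*3 + 66)*(59 - 73) = 1653 + (-6 + 66)*(-14) = 1653 + 60*(-14) = 1653 - 840 = 813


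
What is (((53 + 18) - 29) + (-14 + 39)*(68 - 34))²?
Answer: 795664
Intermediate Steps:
(((53 + 18) - 29) + (-14 + 39)*(68 - 34))² = ((71 - 29) + 25*34)² = (42 + 850)² = 892² = 795664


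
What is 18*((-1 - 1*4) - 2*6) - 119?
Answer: -425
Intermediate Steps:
18*((-1 - 1*4) - 2*6) - 119 = 18*((-1 - 4) - 12) - 119 = 18*(-5 - 12) - 119 = 18*(-17) - 119 = -306 - 119 = -425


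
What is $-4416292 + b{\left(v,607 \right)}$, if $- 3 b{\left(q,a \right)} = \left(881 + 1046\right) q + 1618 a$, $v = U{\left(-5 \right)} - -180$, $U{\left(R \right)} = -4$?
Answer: $-4856718$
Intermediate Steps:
$v = 176$ ($v = -4 - -180 = -4 + 180 = 176$)
$b{\left(q,a \right)} = - \frac{1927 q}{3} - \frac{1618 a}{3}$ ($b{\left(q,a \right)} = - \frac{\left(881 + 1046\right) q + 1618 a}{3} = - \frac{1927 q + 1618 a}{3} = - \frac{1618 a + 1927 q}{3} = - \frac{1927 q}{3} - \frac{1618 a}{3}$)
$-4416292 + b{\left(v,607 \right)} = -4416292 - 440426 = -4856718$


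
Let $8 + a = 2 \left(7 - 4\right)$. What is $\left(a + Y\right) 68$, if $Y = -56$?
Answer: $-3944$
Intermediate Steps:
$a = -2$ ($a = -8 + 2 \left(7 - 4\right) = -8 + 2 \cdot 3 = -8 + 6 = -2$)
$\left(a + Y\right) 68 = \left(-2 - 56\right) 68 = \left(-58\right) 68 = -3944$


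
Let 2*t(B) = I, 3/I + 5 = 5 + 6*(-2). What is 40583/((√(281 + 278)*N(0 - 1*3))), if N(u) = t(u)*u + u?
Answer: -324664*√559/11739 ≈ -653.90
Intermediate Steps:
I = -¼ (I = 3/(-5 + (5 + 6*(-2))) = 3/(-5 + (5 - 12)) = 3/(-5 - 7) = 3/(-12) = 3*(-1/12) = -¼ ≈ -0.25000)
t(B) = -⅛ (t(B) = (½)*(-¼) = -⅛)
N(u) = 7*u/8 (N(u) = -u/8 + u = 7*u/8)
40583/((√(281 + 278)*N(0 - 1*3))) = 40583/((√(281 + 278)*(7*(0 - 1*3)/8))) = 40583/((√559*(7*(0 - 3)/8))) = 40583/((√559*((7/8)*(-3)))) = 40583/((√559*(-21/8))) = 40583/((-21*√559/8)) = 40583*(-8*√559/11739) = -324664*√559/11739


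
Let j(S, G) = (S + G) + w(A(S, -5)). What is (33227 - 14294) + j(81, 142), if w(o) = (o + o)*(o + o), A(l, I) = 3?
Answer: 19192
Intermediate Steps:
w(o) = 4*o² (w(o) = (2*o)*(2*o) = 4*o²)
j(S, G) = 36 + G + S (j(S, G) = (S + G) + 4*3² = (G + S) + 4*9 = (G + S) + 36 = 36 + G + S)
(33227 - 14294) + j(81, 142) = (33227 - 14294) + (36 + 142 + 81) = 18933 + 259 = 19192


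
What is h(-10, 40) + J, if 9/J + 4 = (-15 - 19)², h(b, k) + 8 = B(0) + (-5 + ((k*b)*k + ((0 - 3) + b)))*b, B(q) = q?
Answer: 20502017/128 ≈ 1.6017e+5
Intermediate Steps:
h(b, k) = -8 + b*(-8 + b + b*k²) (h(b, k) = -8 + (0 + (-5 + ((k*b)*k + ((0 - 3) + b)))*b) = -8 + (0 + (-5 + ((b*k)*k + (-3 + b)))*b) = -8 + (0 + (-5 + (b*k² + (-3 + b)))*b) = -8 + (0 + (-5 + (-3 + b + b*k²))*b) = -8 + (0 + (-8 + b + b*k²)*b) = -8 + (0 + b*(-8 + b + b*k²)) = -8 + b*(-8 + b + b*k²))
J = 1/128 (J = 9/(-4 + (-15 - 19)²) = 9/(-4 + (-34)²) = 9/(-4 + 1156) = 9/1152 = 9*(1/1152) = 1/128 ≈ 0.0078125)
h(-10, 40) + J = (-8 + (-10)² - 8*(-10) + (-10)²*40²) + 1/128 = (-8 + 100 + 80 + 100*1600) + 1/128 = (-8 + 100 + 80 + 160000) + 1/128 = 160172 + 1/128 = 20502017/128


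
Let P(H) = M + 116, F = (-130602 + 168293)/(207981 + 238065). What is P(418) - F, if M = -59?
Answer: 25386931/446046 ≈ 56.916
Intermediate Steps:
F = 37691/446046 ≈ 0.084500
P(H) = 57 (P(H) = -59 + 116 = 57)
P(418) - F = 57 - 1*37691/446046 = 57 - 37691/446046 = 25386931/446046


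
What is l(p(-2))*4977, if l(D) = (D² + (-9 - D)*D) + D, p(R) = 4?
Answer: -159264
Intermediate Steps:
l(D) = D + D² + D*(-9 - D) (l(D) = (D² + D*(-9 - D)) + D = D + D² + D*(-9 - D))
l(p(-2))*4977 = -8*4*4977 = -32*4977 = -159264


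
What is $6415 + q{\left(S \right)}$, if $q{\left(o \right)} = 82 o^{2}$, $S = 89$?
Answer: $655937$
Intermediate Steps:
$6415 + q{\left(S \right)} = 6415 + 82 \cdot 89^{2} = 6415 + 82 \cdot 7921 = 6415 + 649522 = 655937$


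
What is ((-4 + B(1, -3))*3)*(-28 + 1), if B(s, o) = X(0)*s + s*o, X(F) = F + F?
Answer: 567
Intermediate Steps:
X(F) = 2*F
B(s, o) = o*s (B(s, o) = (2*0)*s + s*o = 0*s + o*s = 0 + o*s = o*s)
((-4 + B(1, -3))*3)*(-28 + 1) = ((-4 - 3*1)*3)*(-28 + 1) = ((-4 - 3)*3)*(-27) = -7*3*(-27) = -21*(-27) = 567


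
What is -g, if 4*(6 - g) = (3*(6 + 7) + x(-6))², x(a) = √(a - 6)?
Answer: 1485/4 + 39*I*√3 ≈ 371.25 + 67.55*I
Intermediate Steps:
x(a) = √(-6 + a)
g = 6 - (39 + 2*I*√3)²/4 (g = 6 - (3*(6 + 7) + √(-6 - 6))²/4 = 6 - (3*13 + √(-12))²/4 = 6 - (39 + 2*I*√3)²/4 ≈ -371.25 - 67.55*I)
-g = -(-1485/4 - 39*I*√3) = 1485/4 + 39*I*√3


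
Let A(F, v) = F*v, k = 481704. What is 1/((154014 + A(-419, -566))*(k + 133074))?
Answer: 1/240481480704 ≈ 4.1583e-12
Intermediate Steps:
1/((154014 + A(-419, -566))*(k + 133074)) = 1/((154014 - 419*(-566))*(481704 + 133074)) = 1/((154014 + 237154)*614778) = 1/(391168*614778) = 1/240481480704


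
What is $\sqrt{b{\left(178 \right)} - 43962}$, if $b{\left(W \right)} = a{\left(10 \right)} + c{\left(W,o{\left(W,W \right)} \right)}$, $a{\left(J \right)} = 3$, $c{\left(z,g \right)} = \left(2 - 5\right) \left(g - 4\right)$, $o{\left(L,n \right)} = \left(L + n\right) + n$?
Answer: $3 i \sqrt{5061} \approx 213.42 i$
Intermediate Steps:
$o{\left(L,n \right)} = L + 2 n$
$c{\left(z,g \right)} = 12 - 3 g$ ($c{\left(z,g \right)} = - 3 \left(-4 + g\right) = 12 - 3 g$)
$b{\left(W \right)} = 15 - 9 W$ ($b{\left(W \right)} = 3 - \left(-12 + 3 \left(W + 2 W\right)\right) = 3 - \left(-12 + 3 \cdot 3 W\right) = 3 - \left(-12 + 9 W\right) = 15 - 9 W$)
$\sqrt{b{\left(178 \right)} - 43962} = \sqrt{\left(15 - 1602\right) - 43962} = \sqrt{-1587 - 43962} = \sqrt{-45549} = 3 i \sqrt{5061}$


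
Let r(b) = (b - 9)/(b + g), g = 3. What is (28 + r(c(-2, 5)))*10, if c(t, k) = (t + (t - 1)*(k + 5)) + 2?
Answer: 2650/9 ≈ 294.44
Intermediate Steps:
c(t, k) = 2 + t + (-1 + t)*(5 + k) (c(t, k) = (t + (-1 + t)*(5 + k)) + 2 = 2 + t + (-1 + t)*(5 + k))
r(b) = (-9 + b)/(3 + b) (r(b) = (b - 9)/(b + 3) = (-9 + b)/(3 + b))
(28 + r(c(-2, 5)))*10 = (28 + (-9 + (-3 - 1*5 + 6*(-2) + 5*(-2)))/(3 + (-3 - 1*5 + 6*(-2) + 5*(-2))))*10 = (28 + (-9 + (-3 - 5 - 12 - 10))/(3 + (-3 - 5 - 12 - 10)))*10 = (28 + (-9 - 30)/(3 - 30))*10 = (28 - 39/(-27))*10 = (28 - 1/27*(-39))*10 = (28 + 13/9)*10 = (265/9)*10 = 2650/9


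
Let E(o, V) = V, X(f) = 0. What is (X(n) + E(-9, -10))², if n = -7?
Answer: 100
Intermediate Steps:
(X(n) + E(-9, -10))² = (0 - 10)² = (-10)² = 100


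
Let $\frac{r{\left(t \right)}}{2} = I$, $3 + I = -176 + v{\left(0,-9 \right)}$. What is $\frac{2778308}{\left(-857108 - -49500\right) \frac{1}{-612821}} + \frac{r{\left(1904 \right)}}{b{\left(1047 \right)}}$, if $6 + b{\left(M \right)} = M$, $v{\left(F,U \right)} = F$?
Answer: $\frac{443103005676481}{210179982} \approx 2.1082 \cdot 10^{6}$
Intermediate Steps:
$b{\left(M \right)} = -6 + M$
$I = -179$ ($I = -3 + \left(-176 + 0\right) = -3 - 176 = -179$)
$r{\left(t \right)} = -358$ ($r{\left(t \right)} = 2 \left(-179\right) = -358$)
$\frac{2778308}{\left(-857108 - -49500\right) \frac{1}{-612821}} + \frac{r{\left(1904 \right)}}{b{\left(1047 \right)}} = \frac{2778308}{\left(-857108 - -49500\right) \frac{1}{-612821}} - \frac{358}{-6 + 1047} = \frac{2778308}{\left(-857108 + 49500\right) \left(- \frac{1}{612821}\right)} - \frac{358}{1041} = \frac{2778308}{\left(-807608\right) \left(- \frac{1}{612821}\right)} - \frac{358}{1041} = \frac{2778308}{\frac{807608}{612821}} - \frac{358}{1041} = 2778308 \cdot \frac{612821}{807608} - \frac{358}{1041} = \frac{425651371717}{201902} - \frac{358}{1041} = \frac{443103005676481}{210179982}$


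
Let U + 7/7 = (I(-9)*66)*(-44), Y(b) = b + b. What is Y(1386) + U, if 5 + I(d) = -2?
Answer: 23099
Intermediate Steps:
I(d) = -7 (I(d) = -5 - 2 = -7)
Y(b) = 2*b
U = 20327 (U = -1 - 7*66*(-44) = -1 - 462*(-44) = -1 + 20328 = 20327)
Y(1386) + U = 2*1386 + 20327 = 2772 + 20327 = 23099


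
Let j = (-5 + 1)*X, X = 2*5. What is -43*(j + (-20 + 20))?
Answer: 1720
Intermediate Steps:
X = 10
j = -40 (j = (-5 + 1)*10 = -4*10 = -40)
-43*(j + (-20 + 20)) = -43*(-40 + (-20 + 20)) = -43*(-40 + 0) = -43*(-40) = 1720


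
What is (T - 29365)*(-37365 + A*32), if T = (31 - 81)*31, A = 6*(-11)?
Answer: 1220431455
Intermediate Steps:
A = -66
T = -1550 (T = -50*31 = -1550)
(T - 29365)*(-37365 + A*32) = (-1550 - 29365)*(-37365 - 66*32) = -30915*(-37365 - 2112) = -30915*(-39477) = 1220431455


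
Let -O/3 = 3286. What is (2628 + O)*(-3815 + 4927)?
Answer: -8039760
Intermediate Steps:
O = -9858 (O = -3*3286 = -9858)
(2628 + O)*(-3815 + 4927) = (2628 - 9858)*(-3815 + 4927) = -7230*1112 = -8039760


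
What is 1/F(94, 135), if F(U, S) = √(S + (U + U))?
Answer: √323/323 ≈ 0.055641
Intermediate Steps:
F(U, S) = √(S + 2*U)
1/F(94, 135) = 1/(√(135 + 2*94)) = 1/(√(135 + 188)) = 1/(√323) = √323/323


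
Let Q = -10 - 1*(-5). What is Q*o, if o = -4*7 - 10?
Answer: 190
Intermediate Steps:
Q = -5 (Q = -10 + 5 = -5)
o = -38 (o = -28 - 10 = -38)
Q*o = -5*(-38) = 190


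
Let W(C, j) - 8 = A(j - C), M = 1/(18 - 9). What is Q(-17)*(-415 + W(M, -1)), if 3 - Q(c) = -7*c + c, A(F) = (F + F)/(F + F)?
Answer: 40194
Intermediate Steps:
A(F) = 1 (A(F) = (2*F)/((2*F)) = (2*F)*(1/(2*F)) = 1)
M = ⅑ (M = 1/9 = ⅑ ≈ 0.11111)
Q(c) = 3 + 6*c (Q(c) = 3 - (-7*c + c) = 3 - (-6)*c = 3 + 6*c)
W(C, j) = 9 (W(C, j) = 8 + 1 = 9)
Q(-17)*(-415 + W(M, -1)) = (3 + 6*(-17))*(-415 + 9) = (3 - 102)*(-406) = -99*(-406) = 40194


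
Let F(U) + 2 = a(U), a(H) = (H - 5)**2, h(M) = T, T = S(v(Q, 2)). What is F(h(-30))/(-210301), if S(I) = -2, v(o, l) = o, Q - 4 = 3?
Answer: -47/210301 ≈ -0.00022349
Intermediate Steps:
Q = 7 (Q = 4 + 3 = 7)
T = -2
h(M) = -2
a(H) = (-5 + H)**2
F(U) = -2 + (-5 + U)**2
F(h(-30))/(-210301) = (-2 + (-5 - 2)**2)/(-210301) = (-2 + (-7)**2)*(-1/210301) = (-2 + 49)*(-1/210301) = 47*(-1/210301) = -47/210301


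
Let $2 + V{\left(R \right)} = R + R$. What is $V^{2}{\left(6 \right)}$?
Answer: $100$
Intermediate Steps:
$V{\left(R \right)} = -2 + 2 R$ ($V{\left(R \right)} = -2 + \left(R + R\right) = -2 + 2 R$)
$V^{2}{\left(6 \right)} = \left(-2 + 2 \cdot 6\right)^{2} = \left(-2 + 12\right)^{2} = 10^{2} = 100$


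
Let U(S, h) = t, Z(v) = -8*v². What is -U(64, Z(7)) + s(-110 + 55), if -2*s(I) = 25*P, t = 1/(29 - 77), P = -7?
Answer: 4201/48 ≈ 87.521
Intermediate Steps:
t = -1/48 (t = 1/(-48) = -1/48 ≈ -0.020833)
U(S, h) = -1/48
s(I) = 175/2 (s(I) = -25*(-7)/2 = -½*(-175) = 175/2)
-U(64, Z(7)) + s(-110 + 55) = -1*(-1/48) + 175/2 = 1/48 + 175/2 = 4201/48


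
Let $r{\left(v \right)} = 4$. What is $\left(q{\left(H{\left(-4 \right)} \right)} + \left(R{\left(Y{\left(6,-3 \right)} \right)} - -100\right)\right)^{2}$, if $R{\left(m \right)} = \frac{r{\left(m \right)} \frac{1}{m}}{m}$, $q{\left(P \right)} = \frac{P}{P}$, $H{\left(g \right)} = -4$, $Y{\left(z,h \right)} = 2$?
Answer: $10404$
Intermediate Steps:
$q{\left(P \right)} = 1$
$R{\left(m \right)} = \frac{4}{m^{2}}$ ($R{\left(m \right)} = \frac{4 \frac{1}{m}}{m} = \frac{4}{m^{2}}$)
$\left(q{\left(H{\left(-4 \right)} \right)} + \left(R{\left(Y{\left(6,-3 \right)} \right)} - -100\right)\right)^{2} = \left(1 + \left(\frac{4}{4} - -100\right)\right)^{2} = \left(1 + \left(4 \cdot \frac{1}{4} + 100\right)\right)^{2} = \left(1 + \left(1 + 100\right)\right)^{2} = \left(1 + 101\right)^{2} = 102^{2} = 10404$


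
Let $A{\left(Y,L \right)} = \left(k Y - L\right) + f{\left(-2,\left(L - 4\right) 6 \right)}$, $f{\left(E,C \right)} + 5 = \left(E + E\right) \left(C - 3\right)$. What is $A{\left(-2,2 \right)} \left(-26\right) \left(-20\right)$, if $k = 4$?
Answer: $23400$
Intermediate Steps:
$f{\left(E,C \right)} = -5 + 2 E \left(-3 + C\right)$ ($f{\left(E,C \right)} = -5 + \left(E + E\right) \left(C - 3\right) = -5 + 2 E \left(-3 + C\right)$)
$A{\left(Y,L \right)} = 103 - 25 L + 4 Y$ ($A{\left(Y,L \right)} = \left(4 Y - L\right) - \left(-7 - 2 \left(L - 4\right) 6 \left(-2\right)\right) = \left(- L + 4 Y\right) + \left(-5 + 12 + 2 \left(-4 + L\right) 6 \left(-2\right)\right) = \left(- L + 4 Y\right) + \left(-5 + 12 + 2 \left(-24 + 6 L\right) \left(-2\right)\right) = \left(- L + 4 Y\right) - \left(-103 + 24 L\right) = 103 - 25 L + 4 Y$)
$A{\left(-2,2 \right)} \left(-26\right) \left(-20\right) = \left(103 - 50 + 4 \left(-2\right)\right) \left(-26\right) \left(-20\right) = \left(103 - 50 - 8\right) \left(-26\right) \left(-20\right) = 45 \left(-26\right) \left(-20\right) = \left(-1170\right) \left(-20\right) = 23400$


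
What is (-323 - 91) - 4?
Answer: -418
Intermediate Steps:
(-323 - 91) - 4 = -414 - 4 = -418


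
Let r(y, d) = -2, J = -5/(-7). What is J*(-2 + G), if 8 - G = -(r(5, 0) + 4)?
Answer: 40/7 ≈ 5.7143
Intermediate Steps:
J = 5/7 (J = -5*(-1/7) = 5/7 ≈ 0.71429)
G = 10 (G = 8 - (-1)*(-2 + 4) = 8 - (-1)*2 = 8 - 1*(-2) = 8 + 2 = 10)
J*(-2 + G) = 5*(-2 + 10)/7 = (5/7)*8 = 40/7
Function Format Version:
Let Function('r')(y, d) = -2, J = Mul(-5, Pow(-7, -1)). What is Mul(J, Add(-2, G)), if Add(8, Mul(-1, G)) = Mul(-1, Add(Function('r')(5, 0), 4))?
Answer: Rational(40, 7) ≈ 5.7143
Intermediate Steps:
J = Rational(5, 7) (J = Mul(-5, Rational(-1, 7)) = Rational(5, 7) ≈ 0.71429)
G = 10 (G = Add(8, Mul(-1, Mul(-1, Add(-2, 4)))) = Add(8, Mul(-1, Mul(-1, 2))) = Add(8, Mul(-1, -2)) = Add(8, 2) = 10)
Mul(J, Add(-2, G)) = Mul(Rational(5, 7), Add(-2, 10)) = Mul(Rational(5, 7), 8) = Rational(40, 7)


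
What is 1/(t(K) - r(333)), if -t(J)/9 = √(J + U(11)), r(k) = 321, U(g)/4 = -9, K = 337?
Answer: -107/26220 + √301/8740 ≈ -0.0020958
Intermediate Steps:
U(g) = -36 (U(g) = 4*(-9) = -36)
t(J) = -9*√(-36 + J) (t(J) = -9*√(J - 36) = -9*√(-36 + J))
1/(t(K) - r(333)) = 1/(-9*√(-36 + 337) - 1*321) = 1/(-9*√301 - 321) = 1/(-321 - 9*√301)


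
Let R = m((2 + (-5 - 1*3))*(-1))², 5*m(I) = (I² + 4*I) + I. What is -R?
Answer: -4356/25 ≈ -174.24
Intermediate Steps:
m(I) = I + I²/5 (m(I) = ((I² + 4*I) + I)/5 = (I² + 5*I)/5 = I + I²/5)
R = 4356/25 (R = (((2 + (-5 - 1*3))*(-1))*(5 + (2 + (-5 - 1*3))*(-1))/5)² = (((2 + (-5 - 3))*(-1))*(5 + (2 + (-5 - 3))*(-1))/5)² = (((2 - 8)*(-1))*(5 + (2 - 8)*(-1))/5)² = ((-6*(-1))*(5 - 6*(-1))/5)² = ((⅕)*6*(5 + 6))² = ((⅕)*6*11)² = (66/5)² = 4356/25 ≈ 174.24)
-R = -1*4356/25 = -4356/25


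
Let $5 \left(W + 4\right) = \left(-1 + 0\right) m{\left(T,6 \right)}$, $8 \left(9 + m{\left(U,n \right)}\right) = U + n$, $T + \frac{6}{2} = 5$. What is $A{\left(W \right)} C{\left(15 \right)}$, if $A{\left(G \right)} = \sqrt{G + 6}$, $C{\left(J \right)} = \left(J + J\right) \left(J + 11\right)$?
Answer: $468 \sqrt{10} \approx 1479.9$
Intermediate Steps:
$C{\left(J \right)} = 2 J \left(11 + J\right)$
$T = 2$ ($T = -3 + 5 = 2$)
$m{\left(U,n \right)} = -9 + \frac{U}{8} + \frac{n}{8}$ ($m{\left(U,n \right)} = -9 + \frac{U + n}{8} = -9 + \left(\frac{U}{8} + \frac{n}{8}\right) = -9 + \frac{U}{8} + \frac{n}{8}$)
$W = - \frac{12}{5}$ ($W = -4 + \frac{\left(-1 + 0\right) \left(-9 + \frac{1}{8} \cdot 2 + \frac{1}{8} \cdot 6\right)}{5} = -4 + \frac{\left(-1\right) \left(-9 + \frac{1}{4} + \frac{3}{4}\right)}{5} = -4 + \frac{\left(-1\right) \left(-8\right)}{5} = -4 + \frac{1}{5} \cdot 8 = -4 + \frac{8}{5} = - \frac{12}{5} \approx -2.4$)
$A{\left(G \right)} = \sqrt{6 + G}$
$A{\left(W \right)} C{\left(15 \right)} = \sqrt{6 - \frac{12}{5}} \cdot 2 \cdot 15 \left(11 + 15\right) = \sqrt{\frac{18}{5}} \cdot 2 \cdot 15 \cdot 26 = \frac{3 \sqrt{10}}{5} \cdot 780 = 468 \sqrt{10}$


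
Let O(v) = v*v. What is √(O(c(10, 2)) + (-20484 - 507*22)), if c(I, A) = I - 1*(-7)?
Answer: I*√31349 ≈ 177.06*I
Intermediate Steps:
c(I, A) = 7 + I (c(I, A) = I + 7 = 7 + I)
O(v) = v²
√(O(c(10, 2)) + (-20484 - 507*22)) = √((7 + 10)² + (-20484 - 507*22)) = √(17² + (-20484 - 1*11154)) = √(289 + (-20484 - 11154)) = √(289 - 31638) = √(-31349) = I*√31349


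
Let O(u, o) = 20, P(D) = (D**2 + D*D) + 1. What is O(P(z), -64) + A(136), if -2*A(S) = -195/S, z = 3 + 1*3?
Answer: 5635/272 ≈ 20.717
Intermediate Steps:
z = 6 (z = 3 + 3 = 6)
P(D) = 1 + 2*D**2 (P(D) = (D**2 + D**2) + 1 = 2*D**2 + 1 = 1 + 2*D**2)
A(S) = 195/(2*S) (A(S) = -(-195)/(2*S) = 195/(2*S))
O(P(z), -64) + A(136) = 20 + (195/2)/136 = 20 + (195/2)*(1/136) = 20 + 195/272 = 5635/272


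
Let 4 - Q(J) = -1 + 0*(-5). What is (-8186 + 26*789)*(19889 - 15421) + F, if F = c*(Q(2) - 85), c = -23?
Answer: 55083344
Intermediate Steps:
Q(J) = 5 (Q(J) = 4 - (-1 + 0*(-5)) = 4 - (-1 + 0) = 4 - 1*(-1) = 4 + 1 = 5)
F = 1840 (F = -23*(5 - 85) = -23*(-80) = 1840)
(-8186 + 26*789)*(19889 - 15421) + F = (-8186 + 26*789)*(19889 - 15421) + 1840 = (-8186 + 20514)*4468 + 1840 = 12328*4468 + 1840 = 55081504 + 1840 = 55083344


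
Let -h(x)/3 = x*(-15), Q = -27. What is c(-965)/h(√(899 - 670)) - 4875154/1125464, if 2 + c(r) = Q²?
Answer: -2437577/562732 + 727*√229/10305 ≈ -3.2641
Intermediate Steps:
c(r) = 727 (c(r) = -2 + (-27)² = -2 + 729 = 727)
h(x) = 45*x (h(x) = -3*x*(-15) = -(-45)*x = 45*x)
c(-965)/h(√(899 - 670)) - 4875154/1125464 = 727/((45*√(899 - 670))) - 4875154/1125464 = 727/((45*√229)) - 4875154*1/1125464 = 727*(√229/10305) - 2437577/562732 = 727*√229/10305 - 2437577/562732 = -2437577/562732 + 727*√229/10305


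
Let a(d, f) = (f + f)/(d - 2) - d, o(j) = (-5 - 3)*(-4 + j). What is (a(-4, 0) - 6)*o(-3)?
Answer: -112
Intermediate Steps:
o(j) = 32 - 8*j (o(j) = -8*(-4 + j) = 32 - 8*j)
a(d, f) = -d + 2*f/(-2 + d) (a(d, f) = (2*f)/(-2 + d) - d = 2*f/(-2 + d) - d = -d + 2*f/(-2 + d))
(a(-4, 0) - 6)*o(-3) = ((-1*(-4)**2 + 2*(-4) + 2*0)/(-2 - 4) - 6)*(32 - 8*(-3)) = ((-1*16 - 8 + 0)/(-6) - 6)*(32 + 24) = (-(-16 - 8 + 0)/6 - 6)*56 = (-1/6*(-24) - 6)*56 = (4 - 6)*56 = -2*56 = -112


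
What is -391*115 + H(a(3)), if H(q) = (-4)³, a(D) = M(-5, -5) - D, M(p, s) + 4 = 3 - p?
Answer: -45029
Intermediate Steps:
M(p, s) = -1 - p (M(p, s) = -4 + (3 - p) = -1 - p)
a(D) = 4 - D (a(D) = (-1 - 1*(-5)) - D = (-1 + 5) - D = 4 - D)
H(q) = -64
-391*115 + H(a(3)) = -391*115 - 64 = -44965 - 64 = -45029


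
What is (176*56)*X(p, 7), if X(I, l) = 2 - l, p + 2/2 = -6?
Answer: -49280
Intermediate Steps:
p = -7 (p = -1 - 6 = -7)
(176*56)*X(p, 7) = (176*56)*(2 - 1*7) = 9856*(2 - 7) = 9856*(-5) = -49280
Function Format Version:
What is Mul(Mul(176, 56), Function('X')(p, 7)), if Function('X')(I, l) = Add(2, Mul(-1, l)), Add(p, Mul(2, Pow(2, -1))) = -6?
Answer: -49280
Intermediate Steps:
p = -7 (p = Add(-1, -6) = -7)
Mul(Mul(176, 56), Function('X')(p, 7)) = Mul(Mul(176, 56), Add(2, Mul(-1, 7))) = Mul(9856, Add(2, -7)) = Mul(9856, -5) = -49280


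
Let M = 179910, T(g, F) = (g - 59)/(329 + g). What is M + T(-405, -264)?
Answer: 3418406/19 ≈ 1.7992e+5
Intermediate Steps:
T(g, F) = (-59 + g)/(329 + g)
M + T(-405, -264) = 179910 + (-59 - 405)/(329 - 405) = 179910 - 464/(-76) = 179910 - 1/76*(-464) = 179910 + 116/19 = 3418406/19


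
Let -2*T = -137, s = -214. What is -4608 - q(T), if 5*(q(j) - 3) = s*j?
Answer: -8396/5 ≈ -1679.2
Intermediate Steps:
T = 137/2 (T = -½*(-137) = 137/2 ≈ 68.500)
q(j) = 3 - 214*j/5 (q(j) = 3 + (-214*j)/5 = 3 - 214*j/5)
-4608 - q(T) = -4608 - (3 - 214/5*137/2) = -4608 - (3 - 14659/5) = -4608 - 1*(-14644/5) = -4608 + 14644/5 = -8396/5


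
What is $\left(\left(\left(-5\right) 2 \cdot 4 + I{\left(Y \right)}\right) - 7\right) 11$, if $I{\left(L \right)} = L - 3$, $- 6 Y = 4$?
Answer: $- \frac{1672}{3} \approx -557.33$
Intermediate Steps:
$Y = - \frac{2}{3}$ ($Y = \left(- \frac{1}{6}\right) 4 = - \frac{2}{3} \approx -0.66667$)
$I{\left(L \right)} = -3 + L$
$\left(\left(\left(-5\right) 2 \cdot 4 + I{\left(Y \right)}\right) - 7\right) 11 = \left(\left(\left(-5\right) 2 \cdot 4 - \frac{11}{3}\right) - 7\right) 11 = \left(\left(\left(-10\right) 4 - \frac{11}{3}\right) - 7\right) 11 = \left(\left(-40 - \frac{11}{3}\right) - 7\right) 11 = \left(- \frac{131}{3} - 7\right) 11 = \left(- \frac{152}{3}\right) 11 = - \frac{1672}{3}$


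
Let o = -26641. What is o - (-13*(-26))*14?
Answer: -31373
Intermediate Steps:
o - (-13*(-26))*14 = -26641 - (-13*(-26))*14 = -26641 - 338*14 = -26641 - 1*4732 = -26641 - 4732 = -31373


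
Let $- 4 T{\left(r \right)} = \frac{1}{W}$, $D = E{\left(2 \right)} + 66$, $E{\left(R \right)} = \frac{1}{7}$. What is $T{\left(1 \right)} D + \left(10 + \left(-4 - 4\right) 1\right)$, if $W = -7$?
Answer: $\frac{855}{196} \approx 4.3622$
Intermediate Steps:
$E{\left(R \right)} = \frac{1}{7}$
$D = \frac{463}{7}$ ($D = \frac{1}{7} + 66 = \frac{463}{7} \approx 66.143$)
$T{\left(r \right)} = \frac{1}{28}$ ($T{\left(r \right)} = - \frac{1}{4 \left(-7\right)} = \left(- \frac{1}{4}\right) \left(- \frac{1}{7}\right) = \frac{1}{28}$)
$T{\left(1 \right)} D + \left(10 + \left(-4 - 4\right) 1\right) = \frac{1}{28} \cdot \frac{463}{7} + \left(10 + \left(-4 - 4\right) 1\right) = \frac{463}{196} + \left(10 - 8\right) = \frac{463}{196} + 2 = \frac{855}{196}$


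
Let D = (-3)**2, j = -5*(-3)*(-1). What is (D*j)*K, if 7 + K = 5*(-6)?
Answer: 4995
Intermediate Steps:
K = -37 (K = -7 + 5*(-6) = -7 - 30 = -37)
j = -15 (j = 15*(-1) = -15)
D = 9
(D*j)*K = (9*(-15))*(-37) = -135*(-37) = 4995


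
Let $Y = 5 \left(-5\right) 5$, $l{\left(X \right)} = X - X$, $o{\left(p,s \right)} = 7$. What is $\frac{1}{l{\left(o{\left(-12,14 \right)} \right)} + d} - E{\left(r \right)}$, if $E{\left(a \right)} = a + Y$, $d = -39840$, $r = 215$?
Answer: $- \frac{3585601}{39840} \approx -90.0$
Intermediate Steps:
$l{\left(X \right)} = 0$
$Y = -125$ ($Y = \left(-25\right) 5 = -125$)
$E{\left(a \right)} = -125 + a$ ($E{\left(a \right)} = a - 125 = -125 + a$)
$\frac{1}{l{\left(o{\left(-12,14 \right)} \right)} + d} - E{\left(r \right)} = \frac{1}{0 - 39840} - \left(-125 + 215\right) = \frac{1}{-39840} - 90 = - \frac{1}{39840} - 90 = - \frac{3585601}{39840}$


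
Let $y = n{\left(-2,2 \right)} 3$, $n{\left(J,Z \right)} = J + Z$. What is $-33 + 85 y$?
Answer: $-33$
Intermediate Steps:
$y = 0$ ($y = \left(-2 + 2\right) 3 = 0 \cdot 3 = 0$)
$-33 + 85 y = -33 + 85 \cdot 0 = -33 + 0 = -33$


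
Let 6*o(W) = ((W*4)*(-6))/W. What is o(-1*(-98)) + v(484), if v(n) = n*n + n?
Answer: 234736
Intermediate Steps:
o(W) = -4 (o(W) = (((W*4)*(-6))/W)/6 = (((4*W)*(-6))/W)/6 = ((-24*W)/W)/6 = (1/6)*(-24) = -4)
v(n) = n + n**2 (v(n) = n**2 + n = n + n**2)
o(-1*(-98)) + v(484) = -4 + 484*(1 + 484) = -4 + 484*485 = -4 + 234740 = 234736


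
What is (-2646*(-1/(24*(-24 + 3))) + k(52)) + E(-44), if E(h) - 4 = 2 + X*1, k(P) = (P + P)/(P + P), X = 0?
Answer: 7/4 ≈ 1.7500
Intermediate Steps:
k(P) = 1 (k(P) = (2*P)/((2*P)) = (2*P)*(1/(2*P)) = 1)
E(h) = 6 (E(h) = 4 + (2 + 0*1) = 4 + (2 + 0) = 4 + 2 = 6)
(-2646*(-1/(24*(-24 + 3))) + k(52)) + E(-44) = (-2646*(-1/(24*(-24 + 3))) + 1) + 6 = (-2646/((-24*(-21))) + 1) + 6 = (-2646/504 + 1) + 6 = (-2646*1/504 + 1) + 6 = (-21/4 + 1) + 6 = -17/4 + 6 = 7/4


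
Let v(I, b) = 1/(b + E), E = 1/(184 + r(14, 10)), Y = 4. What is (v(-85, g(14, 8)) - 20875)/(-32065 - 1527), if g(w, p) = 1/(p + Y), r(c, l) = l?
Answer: 2148961/3459976 ≈ 0.62109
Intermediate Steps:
E = 1/194 (E = 1/(184 + 10) = 1/194 ≈ 0.0051546)
g(w, p) = 1/(4 + p) (g(w, p) = 1/(p + 4) = 1/(4 + p))
v(I, b) = 1/(1/194 + b) (v(I, b) = 1/(b + 1/194) = 1/(1/194 + b))
(v(-85, g(14, 8)) - 20875)/(-32065 - 1527) = (194/(1 + 194/(4 + 8)) - 20875)/(-32065 - 1527) = (194/(1 + 194/12) - 20875)/(-33592) = (194/(1 + 194*(1/12)) - 20875)*(-1/33592) = (194/(1 + 97/6) - 20875)*(-1/33592) = (194/(103/6) - 20875)*(-1/33592) = (194*(6/103) - 20875)*(-1/33592) = (1164/103 - 20875)*(-1/33592) = -2148961/103*(-1/33592) = 2148961/3459976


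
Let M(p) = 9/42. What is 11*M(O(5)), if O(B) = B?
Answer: 33/14 ≈ 2.3571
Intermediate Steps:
M(p) = 3/14 (M(p) = 9*(1/42) = 3/14)
11*M(O(5)) = 11*(3/14) = 33/14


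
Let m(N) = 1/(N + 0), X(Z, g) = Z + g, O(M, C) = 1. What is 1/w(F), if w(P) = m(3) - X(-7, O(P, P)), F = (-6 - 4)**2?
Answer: 3/19 ≈ 0.15789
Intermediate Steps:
m(N) = 1/N
F = 100 (F = (-10)**2 = 100)
w(P) = 19/3 (w(P) = 1/3 - (-7 + 1) = 1/3 - 1*(-6) = 1/3 + 6 = 19/3)
1/w(F) = 1/(19/3) = 3/19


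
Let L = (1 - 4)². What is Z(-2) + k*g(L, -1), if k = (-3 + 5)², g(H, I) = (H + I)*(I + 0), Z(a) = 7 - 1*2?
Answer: -27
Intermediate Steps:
L = 9 (L = (-3)² = 9)
Z(a) = 5 (Z(a) = 7 - 2 = 5)
g(H, I) = I*(H + I) (g(H, I) = (H + I)*I = I*(H + I))
k = 4 (k = 2² = 4)
Z(-2) + k*g(L, -1) = 5 + 4*(-(9 - 1)) = 5 + 4*(-1*8) = 5 + 4*(-8) = 5 - 32 = -27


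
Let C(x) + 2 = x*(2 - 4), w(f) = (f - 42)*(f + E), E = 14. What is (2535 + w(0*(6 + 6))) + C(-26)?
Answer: 1997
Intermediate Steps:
w(f) = (-42 + f)*(14 + f) (w(f) = (f - 42)*(f + 14) = (-42 + f)*(14 + f))
C(x) = -2 - 2*x (C(x) = -2 + x*(2 - 4) = -2 + x*(-2) = -2 - 2*x)
(2535 + w(0*(6 + 6))) + C(-26) = (2535 + (-588 + (0*(6 + 6))² - 0*(6 + 6))) + (-2 - 2*(-26)) = (2535 + (-588 + (0*12)² - 0*12)) + (-2 + 52) = (2535 + (-588 + 0² - 28*0)) + 50 = (2535 + (-588 + 0 + 0)) + 50 = (2535 - 588) + 50 = 1947 + 50 = 1997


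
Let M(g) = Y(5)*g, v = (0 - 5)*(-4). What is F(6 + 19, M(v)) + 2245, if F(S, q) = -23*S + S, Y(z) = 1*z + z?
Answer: 1695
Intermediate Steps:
Y(z) = 2*z (Y(z) = z + z = 2*z)
v = 20 (v = -5*(-4) = 20)
M(g) = 10*g (M(g) = (2*5)*g = 10*g)
F(S, q) = -22*S
F(6 + 19, M(v)) + 2245 = -22*(6 + 19) + 2245 = -22*25 + 2245 = -550 + 2245 = 1695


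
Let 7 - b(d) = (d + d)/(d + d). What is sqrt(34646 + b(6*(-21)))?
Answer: 2*sqrt(8663) ≈ 186.15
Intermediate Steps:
b(d) = 6 (b(d) = 7 - (d + d)/(d + d) = 7 - 2*d/(2*d) = 7 - 2*d*1/(2*d) = 7 - 1*1 = 7 - 1 = 6)
sqrt(34646 + b(6*(-21))) = sqrt(34646 + 6) = sqrt(34652) = 2*sqrt(8663)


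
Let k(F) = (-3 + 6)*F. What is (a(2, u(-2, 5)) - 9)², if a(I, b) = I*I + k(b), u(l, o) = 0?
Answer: 25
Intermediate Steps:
k(F) = 3*F
a(I, b) = I² + 3*b (a(I, b) = I*I + 3*b = I² + 3*b)
(a(2, u(-2, 5)) - 9)² = ((2² + 3*0) - 9)² = ((4 + 0) - 9)² = (4 - 9)² = (-5)² = 25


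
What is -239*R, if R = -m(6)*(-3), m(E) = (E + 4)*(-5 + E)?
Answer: -7170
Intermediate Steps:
m(E) = (-5 + E)*(4 + E) (m(E) = (4 + E)*(-5 + E) = (-5 + E)*(4 + E))
R = 30 (R = -(-20 + 6² - 1*6)*(-3) = -(-20 + 36 - 6)*(-3) = -1*10*(-3) = -10*(-3) = 30)
-239*R = -239*30 = -7170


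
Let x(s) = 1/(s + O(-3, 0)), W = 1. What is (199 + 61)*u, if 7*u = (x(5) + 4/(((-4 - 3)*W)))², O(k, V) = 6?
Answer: 355940/41503 ≈ 8.5762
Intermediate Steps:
x(s) = 1/(6 + s) (x(s) = 1/(s + 6) = 1/(6 + s))
u = 1369/41503 (u = (1/(6 + 5) + 4/(((-4 - 3)*1)))²/7 = (1/11 + 4/((-7*1)))²/7 = (1/11 + 4/(-7))²/7 = (1/11 + 4*(-⅐))²/7 = (1/11 - 4/7)²/7 = (-37/77)²/7 = (⅐)*(1369/5929) = 1369/41503 ≈ 0.032986)
(199 + 61)*u = (199 + 61)*(1369/41503) = 260*(1369/41503) = 355940/41503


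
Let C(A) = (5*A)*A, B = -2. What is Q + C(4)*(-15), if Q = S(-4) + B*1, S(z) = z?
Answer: -1206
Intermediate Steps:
Q = -6 (Q = -4 - 2*1 = -4 - 2 = -6)
C(A) = 5*A**2
Q + C(4)*(-15) = -6 + (5*4**2)*(-15) = -6 + (5*16)*(-15) = -6 + 80*(-15) = -6 - 1200 = -1206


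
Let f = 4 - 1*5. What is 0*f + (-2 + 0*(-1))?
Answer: -2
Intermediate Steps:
f = -1 (f = 4 - 5 = -1)
0*f + (-2 + 0*(-1)) = 0*(-1) + (-2 + 0*(-1)) = 0 + (-2 + 0) = 0 - 2 = -2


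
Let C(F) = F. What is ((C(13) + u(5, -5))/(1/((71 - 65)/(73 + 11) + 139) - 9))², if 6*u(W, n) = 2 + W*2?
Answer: 852932025/306565081 ≈ 2.7822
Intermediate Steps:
u(W, n) = ⅓ + W/3 (u(W, n) = (2 + W*2)/6 = (2 + 2*W)/6 = ⅓ + W/3)
((C(13) + u(5, -5))/(1/((71 - 65)/(73 + 11) + 139) - 9))² = ((13 + (⅓ + (⅓)*5))/(1/((71 - 65)/(73 + 11) + 139) - 9))² = ((13 + (⅓ + 5/3))/(1/(6/84 + 139) - 9))² = ((13 + 2)/(1/(6*(1/84) + 139) - 9))² = (15/(1/(1/14 + 139) - 9))² = (15/(1/(1947/14) - 9))² = (15/(14/1947 - 9))² = (15/(-17509/1947))² = (15*(-1947/17509))² = (-29205/17509)² = 852932025/306565081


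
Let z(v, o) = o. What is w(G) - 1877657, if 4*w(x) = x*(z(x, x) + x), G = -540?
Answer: -1731857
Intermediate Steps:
w(x) = x**2/2 (w(x) = (x*(x + x))/4 = (x*(2*x))/4 = (2*x**2)/4 = x**2/2)
w(G) - 1877657 = (1/2)*(-540)**2 - 1877657 = (1/2)*291600 - 1877657 = 145800 - 1877657 = -1731857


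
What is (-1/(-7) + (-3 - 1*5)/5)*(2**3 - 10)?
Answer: 102/35 ≈ 2.9143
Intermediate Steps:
(-1/(-7) + (-3 - 1*5)/5)*(2**3 - 10) = (-1*(-1/7) + (-3 - 5)*(1/5))*(8 - 10) = (1/7 - 8*1/5)*(-2) = (1/7 - 8/5)*(-2) = -51/35*(-2) = 102/35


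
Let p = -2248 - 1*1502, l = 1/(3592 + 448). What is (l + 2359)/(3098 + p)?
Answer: -9530361/2634080 ≈ -3.6181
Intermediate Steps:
l = 1/4040 ≈ 0.00024752
p = -3750 (p = -2248 - 1502 = -3750)
(l + 2359)/(3098 + p) = (1/4040 + 2359)/(3098 - 3750) = (9530361/4040)/(-652) = (9530361/4040)*(-1/652) = -9530361/2634080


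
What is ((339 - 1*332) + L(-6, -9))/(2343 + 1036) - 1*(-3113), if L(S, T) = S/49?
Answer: 515422860/165571 ≈ 3113.0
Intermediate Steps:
L(S, T) = S/49 (L(S, T) = S*(1/49) = S/49)
((339 - 1*332) + L(-6, -9))/(2343 + 1036) - 1*(-3113) = ((339 - 1*332) + (1/49)*(-6))/(2343 + 1036) - 1*(-3113) = ((339 - 332) - 6/49)/3379 + 3113 = (7 - 6/49)*(1/3379) + 3113 = (337/49)*(1/3379) + 3113 = 337/165571 + 3113 = 515422860/165571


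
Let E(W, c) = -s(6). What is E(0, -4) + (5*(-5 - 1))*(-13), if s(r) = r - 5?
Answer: 389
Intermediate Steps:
s(r) = -5 + r
E(W, c) = -1 (E(W, c) = -(-5 + 6) = -1*1 = -1)
E(0, -4) + (5*(-5 - 1))*(-13) = -1 + (5*(-5 - 1))*(-13) = -1 + (5*(-6))*(-13) = -1 - 30*(-13) = -1 + 390 = 389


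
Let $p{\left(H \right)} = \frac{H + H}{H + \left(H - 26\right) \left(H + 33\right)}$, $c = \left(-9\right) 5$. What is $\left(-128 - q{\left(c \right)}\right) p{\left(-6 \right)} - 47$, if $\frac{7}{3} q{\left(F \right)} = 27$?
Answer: $- \frac{49659}{1015} \approx -48.925$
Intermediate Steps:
$c = -45$
$q{\left(F \right)} = \frac{81}{7}$ ($q{\left(F \right)} = \frac{3}{7} \cdot 27 = \frac{81}{7}$)
$p{\left(H \right)} = \frac{2 H}{H + \left(-26 + H\right) \left(33 + H\right)}$
$\left(-128 - q{\left(c \right)}\right) p{\left(-6 \right)} - 47 = \left(-128 - \frac{81}{7}\right) 2 \left(-6\right) \frac{1}{-858 + \left(-6\right)^{2} + 8 \left(-6\right)} - 47 = \left(-128 - \frac{81}{7}\right) 2 \left(-6\right) \frac{1}{-858 + 36 - 48} - 47 = - \frac{977 \cdot 2 \left(-6\right) \frac{1}{-870}}{7} - 47 = - \frac{977 \cdot 2 \left(-6\right) \left(- \frac{1}{870}\right)}{7} - 47 = \left(- \frac{977}{7}\right) \frac{2}{145} - 47 = - \frac{1954}{1015} - 47 = - \frac{49659}{1015}$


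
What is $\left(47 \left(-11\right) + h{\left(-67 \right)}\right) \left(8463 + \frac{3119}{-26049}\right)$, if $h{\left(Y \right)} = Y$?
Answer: $- \frac{128742547712}{26049} \approx -4.9423 \cdot 10^{6}$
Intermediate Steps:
$\left(47 \left(-11\right) + h{\left(-67 \right)}\right) \left(8463 + \frac{3119}{-26049}\right) = \left(47 \left(-11\right) - 67\right) \left(8463 + \frac{3119}{-26049}\right) = \left(-517 - 67\right) \left(8463 + 3119 \left(- \frac{1}{26049}\right)\right) = - 584 \left(8463 - \frac{3119}{26049}\right) = \left(-584\right) \frac{220449568}{26049} = - \frac{128742547712}{26049}$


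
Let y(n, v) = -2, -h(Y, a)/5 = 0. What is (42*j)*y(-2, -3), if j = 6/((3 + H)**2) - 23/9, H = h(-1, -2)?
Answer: 476/3 ≈ 158.67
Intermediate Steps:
h(Y, a) = 0 (h(Y, a) = -5*0 = 0)
H = 0
j = -17/9 (j = 6/((3 + 0)**2) - 23/9 = 6/(3**2) - 23*1/9 = 6/9 - 23/9 = 6*(1/9) - 23/9 = 2/3 - 23/9 = -17/9 ≈ -1.8889)
(42*j)*y(-2, -3) = (42*(-17/9))*(-2) = -238/3*(-2) = 476/3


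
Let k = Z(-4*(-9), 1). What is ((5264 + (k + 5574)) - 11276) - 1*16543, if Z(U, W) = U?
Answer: -16945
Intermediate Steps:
k = 36 (k = -4*(-9) = 36)
((5264 + (k + 5574)) - 11276) - 1*16543 = ((5264 + (36 + 5574)) - 11276) - 1*16543 = ((5264 + 5610) - 11276) - 16543 = (10874 - 11276) - 16543 = -402 - 16543 = -16945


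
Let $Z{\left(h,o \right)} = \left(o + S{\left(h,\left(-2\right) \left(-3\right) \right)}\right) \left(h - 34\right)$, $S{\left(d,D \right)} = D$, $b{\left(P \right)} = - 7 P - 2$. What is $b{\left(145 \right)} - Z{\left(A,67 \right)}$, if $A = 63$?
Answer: $-3134$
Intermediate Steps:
$b{\left(P \right)} = -2 - 7 P$
$Z{\left(h,o \right)} = \left(-34 + h\right) \left(6 + o\right)$ ($Z{\left(h,o \right)} = \left(o - -6\right) \left(h - 34\right) = \left(o + 6\right) \left(-34 + h\right) = \left(6 + o\right) \left(-34 + h\right) = \left(-34 + h\right) \left(6 + o\right)$)
$b{\left(145 \right)} - Z{\left(A,67 \right)} = \left(-2 - 1015\right) - \left(-204 - 2278 + 6 \cdot 63 + 63 \cdot 67\right) = \left(-2 - 1015\right) - \left(-204 - 2278 + 378 + 4221\right) = -1017 - 2117 = -3134$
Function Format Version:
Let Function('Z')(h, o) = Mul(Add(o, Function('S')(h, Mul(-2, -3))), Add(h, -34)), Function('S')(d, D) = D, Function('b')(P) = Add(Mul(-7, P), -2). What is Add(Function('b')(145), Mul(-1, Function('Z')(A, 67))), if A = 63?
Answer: -3134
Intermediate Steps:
Function('b')(P) = Add(-2, Mul(-7, P))
Function('Z')(h, o) = Mul(Add(-34, h), Add(6, o)) (Function('Z')(h, o) = Mul(Add(o, Mul(-2, -3)), Add(h, -34)) = Mul(Add(o, 6), Add(-34, h)) = Mul(Add(6, o), Add(-34, h)) = Mul(Add(-34, h), Add(6, o)))
Add(Function('b')(145), Mul(-1, Function('Z')(A, 67))) = Add(Add(-2, Mul(-7, 145)), Mul(-1, Add(-204, Mul(-34, 67), Mul(6, 63), Mul(63, 67)))) = Add(Add(-2, -1015), Mul(-1, Add(-204, -2278, 378, 4221))) = Add(-1017, Mul(-1, 2117)) = Add(-1017, -2117) = -3134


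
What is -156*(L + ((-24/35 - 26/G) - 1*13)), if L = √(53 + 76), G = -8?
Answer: 56979/35 - 156*√129 ≈ -143.85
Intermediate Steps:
L = √129 ≈ 11.358
-156*(L + ((-24/35 - 26/G) - 1*13)) = -156*(√129 + ((-24/35 - 26/(-8)) - 1*13)) = -156*(√129 + ((-24*1/35 - 26*(-⅛)) - 13)) = -156*(√129 + ((-24/35 + 13/4) - 13)) = -156*(√129 + (359/140 - 13)) = -156*(√129 - 1461/140) = -156*(-1461/140 + √129) = 56979/35 - 156*√129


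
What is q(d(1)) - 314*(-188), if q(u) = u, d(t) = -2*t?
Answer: 59030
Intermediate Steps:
q(d(1)) - 314*(-188) = -2*1 - 314*(-188) = -2 + 59032 = 59030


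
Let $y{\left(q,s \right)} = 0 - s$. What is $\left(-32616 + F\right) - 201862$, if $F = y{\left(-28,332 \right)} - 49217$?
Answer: $-284027$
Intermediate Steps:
$y{\left(q,s \right)} = - s$
$F = -49549$ ($F = \left(-1\right) 332 - 49217 = -332 - 49217 = -49549$)
$\left(-32616 + F\right) - 201862 = \left(-32616 - 49549\right) - 201862 = -82165 - 201862 = -284027$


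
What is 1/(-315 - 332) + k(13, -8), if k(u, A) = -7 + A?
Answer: -9706/647 ≈ -15.002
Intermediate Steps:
1/(-315 - 332) + k(13, -8) = 1/(-315 - 332) + (-7 - 8) = 1/(-647) - 15 = -1/647 - 15 = -9706/647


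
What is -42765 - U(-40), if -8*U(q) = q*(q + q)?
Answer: -42365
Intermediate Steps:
U(q) = -q**2/4 (U(q) = -q*(q + q)/8 = -q*2*q/8 = -q**2/4)
-42765 - U(-40) = -42765 - (-1)*(-40)**2/4 = -42765 - (-1)*1600/4 = -42765 - 1*(-400) = -42765 + 400 = -42365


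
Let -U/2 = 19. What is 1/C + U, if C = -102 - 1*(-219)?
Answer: -4445/117 ≈ -37.991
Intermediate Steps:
C = 117 (C = -102 + 219 = 117)
U = -38 (U = -2*19 = -38)
1/C + U = 1/117 - 38 = -4445/117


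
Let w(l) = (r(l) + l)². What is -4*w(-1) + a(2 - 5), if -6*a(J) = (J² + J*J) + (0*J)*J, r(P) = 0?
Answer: -7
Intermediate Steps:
w(l) = l² (w(l) = (0 + l)² = l²)
a(J) = -J²/3 (a(J) = -((J² + J*J) + (0*J)*J)/6 = -((J² + J²) + 0*J)/6 = -(2*J² + 0)/6 = -J²/3)
-4*w(-1) + a(2 - 5) = -4*(-1)² - (2 - 5)²/3 = -4*1 - ⅓*(-3)² = -4 - ⅓*9 = -4 - 3 = -7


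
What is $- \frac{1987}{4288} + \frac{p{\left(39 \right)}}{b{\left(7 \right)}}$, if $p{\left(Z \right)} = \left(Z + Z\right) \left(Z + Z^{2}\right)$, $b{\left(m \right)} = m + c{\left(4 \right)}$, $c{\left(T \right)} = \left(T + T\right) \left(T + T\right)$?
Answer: $\frac{521622763}{304448} \approx 1713.3$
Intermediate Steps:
$c{\left(T \right)} = 4 T^{2}$ ($c{\left(T \right)} = 2 T 2 T = 4 T^{2}$)
$b{\left(m \right)} = 64 + m$ ($b{\left(m \right)} = m + 4 \cdot 4^{2} = m + 4 \cdot 16 = m + 64 = 64 + m$)
$p{\left(Z \right)} = 2 Z \left(Z + Z^{2}\right)$
$- \frac{1987}{4288} + \frac{p{\left(39 \right)}}{b{\left(7 \right)}} = - \frac{1987}{4288} + \frac{2 \cdot 39^{2} \left(1 + 39\right)}{64 + 7} = \left(-1987\right) \frac{1}{4288} + \frac{2 \cdot 1521 \cdot 40}{71} = - \frac{1987}{4288} + 121680 \cdot \frac{1}{71} = - \frac{1987}{4288} + \frac{121680}{71} = \frac{521622763}{304448}$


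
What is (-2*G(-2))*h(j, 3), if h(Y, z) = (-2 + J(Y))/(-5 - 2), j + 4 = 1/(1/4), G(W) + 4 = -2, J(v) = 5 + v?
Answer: -36/7 ≈ -5.1429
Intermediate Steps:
G(W) = -6 (G(W) = -4 - 2 = -6)
j = 0 (j = -4 + 1/(1/4) = -4 + 4 = 0)
h(Y, z) = -3/7 - Y/7 (h(Y, z) = (-2 + (5 + Y))/(-5 - 2) = (3 + Y)/(-7) = (3 + Y)*(-1/7) = -3/7 - Y/7)
(-2*G(-2))*h(j, 3) = (-2*(-6))*(-3/7 - 1/7*0) = 12*(-3/7 + 0) = 12*(-3/7) = -36/7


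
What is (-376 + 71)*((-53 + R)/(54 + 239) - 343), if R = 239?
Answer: 30595465/293 ≈ 1.0442e+5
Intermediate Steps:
(-376 + 71)*((-53 + R)/(54 + 239) - 343) = (-376 + 71)*((-53 + 239)/(54 + 239) - 343) = -305*(186/293 - 343) = -305*(-100313/293) = 30595465/293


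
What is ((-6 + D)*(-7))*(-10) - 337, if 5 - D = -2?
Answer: -267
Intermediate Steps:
D = 7 (D = 5 - 1*(-2) = 5 + 2 = 7)
((-6 + D)*(-7))*(-10) - 337 = ((-6 + 7)*(-7))*(-10) - 337 = (1*(-7))*(-10) - 337 = -7*(-10) - 337 = 70 - 337 = -267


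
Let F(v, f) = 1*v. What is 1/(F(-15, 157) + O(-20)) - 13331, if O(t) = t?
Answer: -466586/35 ≈ -13331.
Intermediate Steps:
F(v, f) = v
1/(F(-15, 157) + O(-20)) - 13331 = 1/(-15 - 20) - 13331 = 1/(-35) - 13331 = -1/35 - 13331 = -466586/35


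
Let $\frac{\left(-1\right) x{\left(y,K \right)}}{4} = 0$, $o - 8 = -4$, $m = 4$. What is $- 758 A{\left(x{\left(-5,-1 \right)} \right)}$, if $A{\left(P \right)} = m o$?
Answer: $-12128$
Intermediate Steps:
$o = 4$ ($o = 8 - 4 = 4$)
$x{\left(y,K \right)} = 0$ ($x{\left(y,K \right)} = \left(-4\right) 0 = 0$)
$A{\left(P \right)} = 16$ ($A{\left(P \right)} = 4 \cdot 4 = 16$)
$- 758 A{\left(x{\left(-5,-1 \right)} \right)} = \left(-758\right) 16 = -12128$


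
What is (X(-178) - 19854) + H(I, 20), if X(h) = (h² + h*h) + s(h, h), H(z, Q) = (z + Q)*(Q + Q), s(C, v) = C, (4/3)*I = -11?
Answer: 43806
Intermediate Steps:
I = -33/4 (I = (¾)*(-11) = -33/4 ≈ -8.2500)
H(z, Q) = 2*Q*(Q + z) (H(z, Q) = (Q + z)*(2*Q) = 2*Q*(Q + z))
X(h) = h + 2*h² (X(h) = (h² + h*h) + h = (h² + h²) + h = 2*h² + h = h + 2*h²)
(X(-178) - 19854) + H(I, 20) = (-178*(1 + 2*(-178)) - 19854) + 2*20*(20 - 33/4) = (-178*(1 - 356) - 19854) + 2*20*(47/4) = (-178*(-355) - 19854) + 470 = (63190 - 19854) + 470 = 43336 + 470 = 43806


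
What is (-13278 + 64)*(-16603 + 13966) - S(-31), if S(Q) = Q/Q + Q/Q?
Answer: 34845316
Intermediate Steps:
S(Q) = 2 (S(Q) = 1 + 1 = 2)
(-13278 + 64)*(-16603 + 13966) - S(-31) = (-13278 + 64)*(-16603 + 13966) - 1*2 = -13214*(-2637) - 2 = 34845318 - 2 = 34845316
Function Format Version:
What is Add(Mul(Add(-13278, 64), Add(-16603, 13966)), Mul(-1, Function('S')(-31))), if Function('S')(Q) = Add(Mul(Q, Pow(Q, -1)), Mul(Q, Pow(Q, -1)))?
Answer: 34845316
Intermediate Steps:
Function('S')(Q) = 2 (Function('S')(Q) = Add(1, 1) = 2)
Add(Mul(Add(-13278, 64), Add(-16603, 13966)), Mul(-1, Function('S')(-31))) = Add(Mul(Add(-13278, 64), Add(-16603, 13966)), Mul(-1, 2)) = Add(Mul(-13214, -2637), -2) = Add(34845318, -2) = 34845316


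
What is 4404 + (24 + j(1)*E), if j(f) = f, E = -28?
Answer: 4400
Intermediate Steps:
4404 + (24 + j(1)*E) = 4404 + (24 + 1*(-28)) = 4404 + (24 - 28) = 4404 - 4 = 4400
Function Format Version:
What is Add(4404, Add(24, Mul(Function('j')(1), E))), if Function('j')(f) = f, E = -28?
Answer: 4400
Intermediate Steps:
Add(4404, Add(24, Mul(Function('j')(1), E))) = Add(4404, Add(24, Mul(1, -28))) = Add(4404, Add(24, -28)) = Add(4404, -4) = 4400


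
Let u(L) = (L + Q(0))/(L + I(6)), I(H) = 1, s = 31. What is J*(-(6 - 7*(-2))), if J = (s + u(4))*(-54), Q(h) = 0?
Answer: 34344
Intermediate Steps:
u(L) = L/(1 + L) (u(L) = (L + 0)/(L + 1) = L/(1 + L))
J = -8586/5 (J = (31 + 4/(1 + 4))*(-54) = (31 + 4/5)*(-54) = (31 + 4*(⅕))*(-54) = (31 + ⅘)*(-54) = (159/5)*(-54) = -8586/5 ≈ -1717.2)
J*(-(6 - 7*(-2))) = -(-8586)*(6 - 7*(-2))/5 = -(-8586)*(6 + 14)/5 = -(-8586)*20/5 = -8586/5*(-20) = 34344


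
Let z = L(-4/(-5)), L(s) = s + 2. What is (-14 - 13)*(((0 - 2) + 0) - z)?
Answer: 648/5 ≈ 129.60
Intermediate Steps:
L(s) = 2 + s
z = 14/5 (z = 2 - 4/(-5) = 2 - 4*(-1/5) = 2 + 4/5 = 14/5 ≈ 2.8000)
(-14 - 13)*(((0 - 2) + 0) - z) = (-14 - 13)*(((0 - 2) + 0) - 1*14/5) = -27*((-2 + 0) - 14/5) = -27*(-2 - 14/5) = -27*(-24/5) = 648/5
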